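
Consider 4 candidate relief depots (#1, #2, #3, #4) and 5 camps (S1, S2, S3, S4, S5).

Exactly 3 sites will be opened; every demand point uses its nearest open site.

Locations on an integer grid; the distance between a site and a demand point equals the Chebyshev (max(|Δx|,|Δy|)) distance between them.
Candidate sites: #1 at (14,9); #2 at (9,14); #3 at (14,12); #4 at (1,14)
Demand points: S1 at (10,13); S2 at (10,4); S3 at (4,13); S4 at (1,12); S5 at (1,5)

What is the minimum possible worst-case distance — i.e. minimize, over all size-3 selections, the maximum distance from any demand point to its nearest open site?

Open {#1, #2, #3}.
  Farthest demand point is S5 at distance 9 (to #2); all others are ≤ 9.
With {#1, #2, #4} the worst case is 9.
With {#1, #3, #4} the worst case is 9.
No size-3 selection achieves below 9.

9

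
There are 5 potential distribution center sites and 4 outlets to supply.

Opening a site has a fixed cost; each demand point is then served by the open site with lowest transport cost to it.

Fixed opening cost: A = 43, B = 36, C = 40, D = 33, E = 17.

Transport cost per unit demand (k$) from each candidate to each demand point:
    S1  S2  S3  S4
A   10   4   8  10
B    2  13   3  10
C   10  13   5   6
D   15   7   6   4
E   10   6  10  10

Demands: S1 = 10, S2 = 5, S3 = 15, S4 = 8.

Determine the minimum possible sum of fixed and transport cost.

Open {B, D}: assign each demand point to its cheapest open site.
  S1→B 10×2=20, S2→D 5×7=35, S3→B 15×3=45, S4→D 8×4=32
  transport cost 132, fixed 69 → total 201.
Compare {B, D, E}: transport cost 127 + fixed 86 = 213.
Compare {B, E}: transport cost 175 + fixed 53 = 228.
Compare {A, B, D}: transport cost 117 + fixed 112 = 229.
All other subsets cost ≥ 213. Minimum total cost: 201.

201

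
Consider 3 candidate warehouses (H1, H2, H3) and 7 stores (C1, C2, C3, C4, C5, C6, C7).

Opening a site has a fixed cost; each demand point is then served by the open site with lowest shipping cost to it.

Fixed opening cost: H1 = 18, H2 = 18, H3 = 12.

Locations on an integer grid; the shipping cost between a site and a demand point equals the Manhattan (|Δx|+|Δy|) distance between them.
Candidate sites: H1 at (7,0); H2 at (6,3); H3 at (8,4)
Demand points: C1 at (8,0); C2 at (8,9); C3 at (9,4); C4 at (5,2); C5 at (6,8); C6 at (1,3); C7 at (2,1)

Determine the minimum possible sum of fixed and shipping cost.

50

Open {H3}: assign each demand point to its cheapest open site.
  C1→H3 4, C2→H3 5, C3→H3 1, C4→H3 5, C5→H3 6, C6→H3 8, C7→H3 9
  shipping cost 38, fixed 12 → total 50.
Compare {H2}: shipping cost 35 + fixed 18 = 53.
Compare {H2, H3}: shipping cost 28 + fixed 30 = 58.
Compare {H1, H3}: shipping cost 31 + fixed 30 = 61.
All other subsets cost ≥ 53. Minimum total cost: 50.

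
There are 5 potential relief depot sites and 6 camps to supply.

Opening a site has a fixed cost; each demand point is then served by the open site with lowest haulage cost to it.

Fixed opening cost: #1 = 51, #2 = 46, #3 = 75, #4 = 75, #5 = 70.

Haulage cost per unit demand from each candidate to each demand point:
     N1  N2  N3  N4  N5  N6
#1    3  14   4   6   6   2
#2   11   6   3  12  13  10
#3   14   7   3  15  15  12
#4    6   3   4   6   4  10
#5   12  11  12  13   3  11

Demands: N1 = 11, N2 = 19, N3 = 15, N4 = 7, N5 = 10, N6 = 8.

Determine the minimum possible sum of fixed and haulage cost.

Open {#1, #4}: assign each demand point to its cheapest open site.
  N1→#1 11×3=33, N2→#4 19×3=57, N3→#1 15×4=60, N4→#1 7×6=42, N5→#4 10×4=40, N6→#1 8×2=16
  haulage cost 248, fixed 126 → total 374.
Compare {#1, #2, #4}: haulage cost 233 + fixed 172 = 405.
Compare {#1, #2}: haulage cost 310 + fixed 97 = 407.
Compare {#4}: haulage cost 345 + fixed 75 = 420.
All other subsets cost ≥ 405. Minimum total cost: 374.

374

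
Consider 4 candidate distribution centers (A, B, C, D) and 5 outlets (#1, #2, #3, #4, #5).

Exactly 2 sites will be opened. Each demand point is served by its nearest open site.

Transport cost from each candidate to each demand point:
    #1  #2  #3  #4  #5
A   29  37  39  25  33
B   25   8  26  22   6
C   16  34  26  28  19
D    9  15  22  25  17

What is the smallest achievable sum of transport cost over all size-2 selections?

Open {B, D}.
  #1→D 9, #2→B 8, #3→D 22, #4→B 22, #5→B 6  ⇒ total 67.
Compare {B, C}: total 78.
Compare {A, B}: total 87.
No size-2 selection does better; minimum is 67.

67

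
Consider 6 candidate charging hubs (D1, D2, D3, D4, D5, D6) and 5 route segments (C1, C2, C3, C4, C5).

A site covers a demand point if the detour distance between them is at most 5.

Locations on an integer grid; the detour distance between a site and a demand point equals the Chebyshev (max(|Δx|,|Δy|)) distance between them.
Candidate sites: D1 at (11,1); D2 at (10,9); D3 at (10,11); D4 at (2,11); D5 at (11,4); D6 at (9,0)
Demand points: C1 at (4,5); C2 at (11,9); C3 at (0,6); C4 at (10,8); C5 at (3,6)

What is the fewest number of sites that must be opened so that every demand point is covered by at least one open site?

Coverage sets (demand points within 5 of each site):
  D1: {}
  D2: {C2, C4}
  D3: {C2, C4}
  D4: {C3, C5}
  D5: {C2, C4}
  D6: {C1}
No 2 sites suffice: every size-2 union leaves at least one demand point uncovered.
But {D2, D4, D6} covers everything, so the minimum is 3.

3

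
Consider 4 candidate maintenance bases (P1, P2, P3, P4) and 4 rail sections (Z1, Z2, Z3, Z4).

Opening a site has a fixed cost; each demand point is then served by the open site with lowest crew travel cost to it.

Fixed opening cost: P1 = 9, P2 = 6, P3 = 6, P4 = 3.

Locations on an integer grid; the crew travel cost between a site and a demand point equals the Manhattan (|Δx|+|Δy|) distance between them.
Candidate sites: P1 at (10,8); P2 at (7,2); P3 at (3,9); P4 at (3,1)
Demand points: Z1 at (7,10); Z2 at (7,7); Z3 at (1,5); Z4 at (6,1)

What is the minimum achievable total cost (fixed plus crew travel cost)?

29

Open {P3, P4}: assign each demand point to its cheapest open site.
  Z1→P3 5, Z2→P3 6, Z3→P3 6, Z4→P4 3
  crew travel cost 20, fixed 9 → total 29.
Compare {P2}: crew travel cost 24 + fixed 6 = 30.
Compare {P1, P4}: crew travel cost 18 + fixed 12 = 30.
Compare {P2, P3}: crew travel cost 18 + fixed 12 = 30.
All other subsets cost ≥ 30. Minimum total cost: 29.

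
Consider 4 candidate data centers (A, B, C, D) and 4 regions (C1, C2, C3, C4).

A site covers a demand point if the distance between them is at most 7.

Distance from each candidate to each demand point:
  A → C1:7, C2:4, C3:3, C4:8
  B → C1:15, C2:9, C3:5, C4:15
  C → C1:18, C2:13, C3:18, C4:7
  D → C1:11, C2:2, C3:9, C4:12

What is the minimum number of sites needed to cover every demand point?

Coverage sets (demand points within 7 of each site):
  A: {C1, C2, C3}
  B: {C3}
  C: {C4}
  D: {C2}
No single site covers all 4 demand points.
But {A, C} covers everything, so the minimum is 2.

2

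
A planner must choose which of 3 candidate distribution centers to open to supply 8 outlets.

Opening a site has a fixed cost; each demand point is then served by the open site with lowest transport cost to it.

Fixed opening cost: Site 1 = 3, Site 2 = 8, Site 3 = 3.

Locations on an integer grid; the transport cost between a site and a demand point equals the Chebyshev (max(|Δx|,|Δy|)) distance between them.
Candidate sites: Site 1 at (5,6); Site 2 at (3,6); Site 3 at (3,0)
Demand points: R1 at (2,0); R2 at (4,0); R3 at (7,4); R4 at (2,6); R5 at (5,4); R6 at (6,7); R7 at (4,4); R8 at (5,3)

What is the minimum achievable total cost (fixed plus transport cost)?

21

Open {Site 1, Site 3}: assign each demand point to its cheapest open site.
  R1→Site 3 1, R2→Site 3 1, R3→Site 1 2, R4→Site 1 3, R5→Site 1 2, R6→Site 1 1, R7→Site 1 2, R8→Site 1 3
  transport cost 15, fixed 6 → total 21.
Compare {Site 1, Site 2, Site 3}: transport cost 13 + fixed 14 = 27.
Compare {Site 1}: transport cost 25 + fixed 3 = 28.
Compare {Site 2, Site 3}: transport cost 17 + fixed 11 = 28.
All other subsets cost ≥ 27. Minimum total cost: 21.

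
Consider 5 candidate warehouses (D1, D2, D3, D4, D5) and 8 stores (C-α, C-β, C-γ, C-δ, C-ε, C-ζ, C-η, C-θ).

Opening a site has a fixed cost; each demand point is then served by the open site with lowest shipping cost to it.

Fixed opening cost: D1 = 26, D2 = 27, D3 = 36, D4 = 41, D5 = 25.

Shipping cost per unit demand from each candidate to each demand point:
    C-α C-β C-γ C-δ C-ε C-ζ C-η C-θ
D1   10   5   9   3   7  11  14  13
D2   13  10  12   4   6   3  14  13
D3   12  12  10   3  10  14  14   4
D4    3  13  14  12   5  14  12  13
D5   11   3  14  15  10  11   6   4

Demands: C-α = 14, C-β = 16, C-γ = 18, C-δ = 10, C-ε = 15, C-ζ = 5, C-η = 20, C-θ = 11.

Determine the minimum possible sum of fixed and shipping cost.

655

Open {D1, D2, D4, D5}: assign each demand point to its cheapest open site.
  C-α→D4 14×3=42, C-β→D5 16×3=48, C-γ→D1 18×9=162, C-δ→D1 10×3=30, C-ε→D4 15×5=75, C-ζ→D2 5×3=15, C-η→D5 20×6=120, C-θ→D5 11×4=44
  shipping cost 536, fixed 119 → total 655.
Compare {D1, D4, D5}: shipping cost 576 + fixed 92 = 668.
Compare {D2, D3, D4, D5}: shipping cost 554 + fixed 129 = 683.
Compare {D1, D2, D3, D4, D5}: shipping cost 536 + fixed 155 = 691.
All other subsets cost ≥ 668. Minimum total cost: 655.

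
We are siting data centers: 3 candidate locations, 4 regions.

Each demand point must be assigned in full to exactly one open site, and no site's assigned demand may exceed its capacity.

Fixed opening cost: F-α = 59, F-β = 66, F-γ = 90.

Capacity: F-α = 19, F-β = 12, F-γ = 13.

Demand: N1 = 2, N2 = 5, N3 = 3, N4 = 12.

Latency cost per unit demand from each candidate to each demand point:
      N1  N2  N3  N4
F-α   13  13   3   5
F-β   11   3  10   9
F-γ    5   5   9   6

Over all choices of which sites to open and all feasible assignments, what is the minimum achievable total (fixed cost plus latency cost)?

231

Open {F-α, F-β}; cheapest assignment that respects the capacities:
  F-α (cap 19, load 15): N3, N4 — cost 3×3 + 12×5 = 69
  F-β (cap 12, load 7): N1, N2 — cost 2×11 + 5×3 = 37
  Shipping 106, fixed 125 → total 231.
  Any other capacity-feasible assignment to {F-α, F-β} ships for at least 106.
Compare {F-α, F-γ}: its best feasible assignment gives total 253.
Compare {F-β, F-γ}: its best feasible assignment gives total 295.
Every other set of open sites that can feasibly serve all demand totals ≥ 253 even under its best assignment. Minimum: 231.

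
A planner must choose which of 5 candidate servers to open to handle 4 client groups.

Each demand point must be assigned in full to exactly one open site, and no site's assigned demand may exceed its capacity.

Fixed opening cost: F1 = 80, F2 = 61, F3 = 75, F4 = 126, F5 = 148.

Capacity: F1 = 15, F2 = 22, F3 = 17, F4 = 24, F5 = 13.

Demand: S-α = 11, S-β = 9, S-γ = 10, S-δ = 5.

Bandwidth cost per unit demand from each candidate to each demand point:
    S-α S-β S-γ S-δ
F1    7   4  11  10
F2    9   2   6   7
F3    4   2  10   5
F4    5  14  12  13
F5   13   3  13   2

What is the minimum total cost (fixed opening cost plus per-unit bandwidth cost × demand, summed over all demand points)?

283

Open {F2, F3}; cheapest assignment that respects the capacities:
  F2 (cap 22, load 19): S-β, S-γ — cost 9×2 + 10×6 = 78
  F3 (cap 17, load 16): S-α, S-δ — cost 11×4 + 5×5 = 69
  Shipping 147, fixed 136 → total 283.
  Any other capacity-feasible assignment to {F2, F3} ships for at least 147.
Compare {F1, F2, F3}: its best feasible assignment gives total 363.
Compare {F2, F4}: its best feasible assignment gives total 385.
Every other set of open sites that can feasibly serve all demand totals ≥ 363 even under its best assignment. Minimum: 283.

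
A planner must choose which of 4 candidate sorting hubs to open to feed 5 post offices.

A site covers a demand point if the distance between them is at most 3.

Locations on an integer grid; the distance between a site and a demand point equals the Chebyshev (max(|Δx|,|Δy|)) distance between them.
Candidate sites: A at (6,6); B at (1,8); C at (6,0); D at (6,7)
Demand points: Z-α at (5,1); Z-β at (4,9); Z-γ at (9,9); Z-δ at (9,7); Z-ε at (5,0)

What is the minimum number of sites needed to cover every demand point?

2

Coverage sets (demand points within 3 of each site):
  A: {Z-β, Z-γ, Z-δ}
  B: {Z-β}
  C: {Z-α, Z-ε}
  D: {Z-β, Z-γ, Z-δ}
No single site covers all 5 demand points.
But {A, C} covers everything, so the minimum is 2.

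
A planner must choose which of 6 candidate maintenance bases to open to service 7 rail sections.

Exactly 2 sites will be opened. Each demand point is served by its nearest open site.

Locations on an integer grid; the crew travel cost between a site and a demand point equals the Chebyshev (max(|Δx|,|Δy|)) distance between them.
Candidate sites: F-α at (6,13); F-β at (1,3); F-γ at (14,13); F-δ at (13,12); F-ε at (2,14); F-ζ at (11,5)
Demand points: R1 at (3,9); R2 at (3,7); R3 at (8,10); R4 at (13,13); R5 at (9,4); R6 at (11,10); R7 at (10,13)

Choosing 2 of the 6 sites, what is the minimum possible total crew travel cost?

27

Open {F-α, F-δ}.
  R1→F-α 4, R2→F-α 6, R3→F-α 3, R4→F-δ 1, R5→F-δ 8, R6→F-δ 2, R7→F-δ 3  ⇒ total 27.
Compare {F-β, F-δ}: total 29.
Compare {F-δ, F-ζ}: total 29.
No size-2 selection does better; minimum is 27.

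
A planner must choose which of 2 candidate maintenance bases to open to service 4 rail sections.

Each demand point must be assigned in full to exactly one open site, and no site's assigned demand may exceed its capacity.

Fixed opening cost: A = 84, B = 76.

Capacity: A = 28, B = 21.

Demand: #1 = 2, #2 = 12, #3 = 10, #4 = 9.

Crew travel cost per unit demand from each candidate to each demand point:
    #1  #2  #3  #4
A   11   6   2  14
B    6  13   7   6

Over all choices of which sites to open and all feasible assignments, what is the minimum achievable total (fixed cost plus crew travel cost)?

Open {A, B}; cheapest assignment that respects the capacities:
  A (cap 28, load 22): #2, #3 — cost 12×6 + 10×2 = 92
  B (cap 21, load 11): #1, #4 — cost 2×6 + 9×6 = 66
  Shipping 158, fixed 160 → total 318.
  Any other capacity-feasible assignment to {A, B} ships for at least 158.
Total demand is 33 and no other set of sites has combined capacity ≥ 33, so {A, B} is the only feasible choice of open sites. Minimum: 318.

318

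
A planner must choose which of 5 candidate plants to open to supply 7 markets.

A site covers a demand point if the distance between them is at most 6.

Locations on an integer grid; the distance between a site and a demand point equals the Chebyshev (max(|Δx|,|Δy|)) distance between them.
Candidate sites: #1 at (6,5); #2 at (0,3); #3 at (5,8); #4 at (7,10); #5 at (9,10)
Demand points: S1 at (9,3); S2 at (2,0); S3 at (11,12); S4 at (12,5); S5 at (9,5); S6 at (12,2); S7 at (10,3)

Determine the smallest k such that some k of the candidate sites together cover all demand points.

Coverage sets (demand points within 6 of each site):
  #1: {S1, S2, S4, S5, S6, S7}
  #2: {S2}
  #3: {S1, S3, S5, S7}
  #4: {S3, S4, S5}
  #5: {S3, S4, S5}
No single site covers all 7 demand points.
But {#1, #3} covers everything, so the minimum is 2.

2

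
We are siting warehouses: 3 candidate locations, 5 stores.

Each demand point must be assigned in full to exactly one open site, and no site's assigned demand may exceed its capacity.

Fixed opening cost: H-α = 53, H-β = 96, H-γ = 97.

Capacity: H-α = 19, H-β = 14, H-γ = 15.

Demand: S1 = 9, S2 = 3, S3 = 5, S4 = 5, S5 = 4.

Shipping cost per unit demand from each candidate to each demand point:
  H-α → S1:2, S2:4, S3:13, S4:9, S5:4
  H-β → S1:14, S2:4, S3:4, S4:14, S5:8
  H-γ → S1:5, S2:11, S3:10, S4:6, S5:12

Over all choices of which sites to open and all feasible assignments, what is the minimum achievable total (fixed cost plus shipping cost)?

Open {H-α, H-β}; cheapest assignment that respects the capacities:
  H-α (cap 19, load 18): S1, S4, S5 — cost 9×2 + 5×9 + 4×4 = 79
  H-β (cap 14, load 8): S2, S3 — cost 3×4 + 5×4 = 32
  Shipping 111, fixed 149 → total 260.
  Any other capacity-feasible assignment to {H-α, H-β} ships for at least 111.
Compare {H-α, H-γ}: its best feasible assignment gives total 276.
Compare {H-β, H-γ}: its best feasible assignment gives total 332.
Every other set of open sites that can feasibly serve all demand totals ≥ 276 even under its best assignment. Minimum: 260.

260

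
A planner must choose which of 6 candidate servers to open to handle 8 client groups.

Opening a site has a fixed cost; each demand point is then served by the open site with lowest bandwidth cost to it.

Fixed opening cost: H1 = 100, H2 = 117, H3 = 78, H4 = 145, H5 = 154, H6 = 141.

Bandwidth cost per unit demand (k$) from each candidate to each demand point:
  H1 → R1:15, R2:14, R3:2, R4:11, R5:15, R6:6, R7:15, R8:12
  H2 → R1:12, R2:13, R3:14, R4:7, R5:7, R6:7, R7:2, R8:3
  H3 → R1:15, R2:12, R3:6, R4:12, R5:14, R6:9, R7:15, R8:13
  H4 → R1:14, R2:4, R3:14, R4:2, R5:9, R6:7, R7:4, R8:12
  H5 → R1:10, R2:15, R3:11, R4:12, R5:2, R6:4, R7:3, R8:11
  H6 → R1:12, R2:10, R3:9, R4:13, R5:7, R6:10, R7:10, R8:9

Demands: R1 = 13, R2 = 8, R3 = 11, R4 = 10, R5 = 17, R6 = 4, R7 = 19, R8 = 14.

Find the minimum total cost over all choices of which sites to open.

792

Open {H1, H2}: assign each demand point to its cheapest open site.
  R1→H2 13×12=156, R2→H2 8×13=104, R3→H1 11×2=22, R4→H2 10×7=70, R5→H2 17×7=119, R6→H1 4×6=24, R7→H2 19×2=38, R8→H2 14×3=42
  bandwidth cost 575, fixed 217 → total 792.
Compare {H2, H3}: bandwidth cost 615 + fixed 195 = 810.
Compare {H1, H2, H4}: bandwidth cost 453 + fixed 362 = 815.
Compare {H2, H5}: bandwidth cost 555 + fixed 271 = 826.
All other subsets cost ≥ 810. Minimum total cost: 792.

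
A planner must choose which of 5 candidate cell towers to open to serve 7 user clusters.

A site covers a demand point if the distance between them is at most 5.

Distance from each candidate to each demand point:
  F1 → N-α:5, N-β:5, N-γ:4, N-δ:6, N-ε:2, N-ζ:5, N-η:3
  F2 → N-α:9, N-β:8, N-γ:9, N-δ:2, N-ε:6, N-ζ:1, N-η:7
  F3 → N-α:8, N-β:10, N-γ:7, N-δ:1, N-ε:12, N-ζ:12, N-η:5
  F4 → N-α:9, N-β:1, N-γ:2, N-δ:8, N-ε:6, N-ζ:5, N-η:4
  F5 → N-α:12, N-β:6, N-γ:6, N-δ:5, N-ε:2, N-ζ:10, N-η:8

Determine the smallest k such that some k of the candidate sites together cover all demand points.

Coverage sets (demand points within 5 of each site):
  F1: {N-α, N-β, N-γ, N-ε, N-ζ, N-η}
  F2: {N-δ, N-ζ}
  F3: {N-δ, N-η}
  F4: {N-β, N-γ, N-ζ, N-η}
  F5: {N-δ, N-ε}
No single site covers all 7 demand points.
But {F1, F2} covers everything, so the minimum is 2.

2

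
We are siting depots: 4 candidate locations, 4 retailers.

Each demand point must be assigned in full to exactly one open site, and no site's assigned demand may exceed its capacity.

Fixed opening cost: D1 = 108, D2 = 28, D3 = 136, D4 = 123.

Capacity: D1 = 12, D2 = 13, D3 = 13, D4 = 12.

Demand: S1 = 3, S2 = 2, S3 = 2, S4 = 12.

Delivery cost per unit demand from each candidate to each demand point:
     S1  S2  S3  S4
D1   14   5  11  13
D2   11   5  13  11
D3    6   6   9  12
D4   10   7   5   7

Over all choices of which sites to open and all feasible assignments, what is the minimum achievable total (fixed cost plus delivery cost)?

Open {D2, D4}; cheapest assignment that respects the capacities:
  D2 (cap 13, load 7): S1, S2, S3 — cost 3×11 + 2×5 + 2×13 = 69
  D4 (cap 12, load 12): S4 — cost 12×7 = 84
  Shipping 153, fixed 151 → total 304.
  Any other capacity-feasible assignment to {D2, D4} ships for at least 153.
Compare {D1, D2}: its best feasible assignment gives total 342.
Compare {D2, D3}: its best feasible assignment gives total 344.
Every other set of open sites that can feasibly serve all demand totals ≥ 342 even under its best assignment. Minimum: 304.

304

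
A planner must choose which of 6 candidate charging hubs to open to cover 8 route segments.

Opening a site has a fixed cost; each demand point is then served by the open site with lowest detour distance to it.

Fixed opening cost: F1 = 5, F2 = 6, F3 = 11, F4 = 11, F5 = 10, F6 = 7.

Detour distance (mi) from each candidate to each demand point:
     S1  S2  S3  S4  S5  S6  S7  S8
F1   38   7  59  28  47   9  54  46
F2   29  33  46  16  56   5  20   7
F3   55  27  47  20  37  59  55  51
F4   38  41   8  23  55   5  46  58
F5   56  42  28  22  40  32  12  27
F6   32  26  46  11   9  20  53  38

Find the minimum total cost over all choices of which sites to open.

Open {F1, F2, F4, F6}: assign each demand point to its cheapest open site.
  S1→F2 29, S2→F1 7, S3→F4 8, S4→F6 11, S5→F6 9, S6→F2 5, S7→F2 20, S8→F2 7
  detour distance 96, fixed 29 → total 125.
Compare {F1, F2, F4, F5, F6}: detour distance 88 + fixed 39 = 127.
Compare {F1, F2, F5, F6}: detour distance 108 + fixed 28 = 136.
Compare {F1, F2, F3, F4, F6}: detour distance 96 + fixed 40 = 136.
All other subsets cost ≥ 127. Minimum total cost: 125.

125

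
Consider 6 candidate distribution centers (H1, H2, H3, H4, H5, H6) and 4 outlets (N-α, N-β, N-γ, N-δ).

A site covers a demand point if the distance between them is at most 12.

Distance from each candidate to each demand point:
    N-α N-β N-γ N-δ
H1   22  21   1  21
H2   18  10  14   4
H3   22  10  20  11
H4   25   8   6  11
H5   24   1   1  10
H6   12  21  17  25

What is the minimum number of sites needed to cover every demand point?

2

Coverage sets (demand points within 12 of each site):
  H1: {N-γ}
  H2: {N-β, N-δ}
  H3: {N-β, N-δ}
  H4: {N-β, N-γ, N-δ}
  H5: {N-β, N-γ, N-δ}
  H6: {N-α}
No single site covers all 4 demand points.
But {H4, H6} covers everything, so the minimum is 2.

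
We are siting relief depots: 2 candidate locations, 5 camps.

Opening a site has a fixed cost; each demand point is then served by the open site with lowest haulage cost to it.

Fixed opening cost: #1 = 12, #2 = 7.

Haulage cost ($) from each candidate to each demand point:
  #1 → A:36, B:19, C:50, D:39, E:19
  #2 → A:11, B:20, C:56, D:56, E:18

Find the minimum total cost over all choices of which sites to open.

156

Open {#1, #2}: assign each demand point to its cheapest open site.
  A→#2 11, B→#1 19, C→#1 50, D→#1 39, E→#2 18
  haulage cost 137, fixed 19 → total 156.
Compare {#2}: haulage cost 161 + fixed 7 = 168.
Compare {#1}: haulage cost 163 + fixed 12 = 175.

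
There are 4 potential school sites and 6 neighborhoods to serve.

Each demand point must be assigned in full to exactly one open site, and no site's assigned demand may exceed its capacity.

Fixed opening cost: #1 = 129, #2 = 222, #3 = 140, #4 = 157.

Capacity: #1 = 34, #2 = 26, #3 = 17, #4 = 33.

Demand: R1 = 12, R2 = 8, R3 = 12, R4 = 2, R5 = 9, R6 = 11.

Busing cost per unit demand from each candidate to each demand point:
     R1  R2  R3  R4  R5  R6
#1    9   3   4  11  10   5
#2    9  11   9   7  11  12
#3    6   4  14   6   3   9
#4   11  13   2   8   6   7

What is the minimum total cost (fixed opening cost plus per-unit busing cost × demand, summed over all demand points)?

Open {#1, #4}; cheapest assignment that respects the capacities:
  #1 (cap 34, load 31): R1, R2, R6 — cost 12×9 + 8×3 + 11×5 = 187
  #4 (cap 33, load 23): R3, R4, R5 — cost 12×2 + 2×8 + 9×6 = 94
  Shipping 281, fixed 286 → total 567.
  Any other capacity-feasible assignment to {#1, #4} ships for at least 281.
Compare {#1, #3, #4}: its best feasible assignment gives total 667.
Compare {#1, #2}: its best feasible assignment gives total 699.
Every other set of open sites that can feasibly serve all demand totals ≥ 667 even under its best assignment. Minimum: 567.

567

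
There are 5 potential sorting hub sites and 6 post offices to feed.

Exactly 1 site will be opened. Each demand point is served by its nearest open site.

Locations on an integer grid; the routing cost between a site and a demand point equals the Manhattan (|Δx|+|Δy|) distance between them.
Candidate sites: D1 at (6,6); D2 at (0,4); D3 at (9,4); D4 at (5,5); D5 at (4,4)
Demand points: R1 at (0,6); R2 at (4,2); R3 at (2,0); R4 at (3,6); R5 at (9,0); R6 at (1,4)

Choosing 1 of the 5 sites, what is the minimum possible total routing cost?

Open {D5}.
  R1→D5 6, R2→D5 2, R3→D5 6, R4→D5 3, R5→D5 9, R6→D5 3  ⇒ total 29.
Compare {D2}: total 33.
Compare {D4}: total 35.
No size-1 selection does better; minimum is 29.

29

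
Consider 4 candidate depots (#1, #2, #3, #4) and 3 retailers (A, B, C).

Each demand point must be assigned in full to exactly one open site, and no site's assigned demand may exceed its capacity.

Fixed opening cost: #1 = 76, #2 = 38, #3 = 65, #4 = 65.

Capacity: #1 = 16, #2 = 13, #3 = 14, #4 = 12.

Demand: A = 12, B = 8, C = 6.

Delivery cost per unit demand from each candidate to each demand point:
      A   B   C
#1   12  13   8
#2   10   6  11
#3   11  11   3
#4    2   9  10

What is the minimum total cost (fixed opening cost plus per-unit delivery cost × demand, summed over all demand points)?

258

Open {#2, #3, #4}; cheapest assignment that respects the capacities:
  #2 (cap 13, load 8): B — cost 8×6 = 48
  #3 (cap 14, load 6): C — cost 6×3 = 18
  #4 (cap 12, load 12): A — cost 12×2 = 24
  Shipping 90, fixed 168 → total 258.
  Any other capacity-feasible assignment to {#2, #3, #4} ships for at least 90.
Compare {#3, #4}: its best feasible assignment gives total 260.
Compare {#1, #2, #4}: its best feasible assignment gives total 299.
Every other set of open sites that can feasibly serve all demand totals ≥ 260 even under its best assignment. Minimum: 258.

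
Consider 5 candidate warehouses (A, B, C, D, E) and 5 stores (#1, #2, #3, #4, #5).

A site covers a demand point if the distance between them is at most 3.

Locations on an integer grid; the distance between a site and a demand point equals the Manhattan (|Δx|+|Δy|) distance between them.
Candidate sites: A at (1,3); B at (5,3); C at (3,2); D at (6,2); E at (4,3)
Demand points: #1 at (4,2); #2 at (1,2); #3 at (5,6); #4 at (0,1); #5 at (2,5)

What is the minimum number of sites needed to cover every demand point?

Coverage sets (demand points within 3 of each site):
  A: {#2, #4, #5}
  B: {#1, #3}
  C: {#1, #2}
  D: {#1}
  E: {#1}
No single site covers all 5 demand points.
But {A, B} covers everything, so the minimum is 2.

2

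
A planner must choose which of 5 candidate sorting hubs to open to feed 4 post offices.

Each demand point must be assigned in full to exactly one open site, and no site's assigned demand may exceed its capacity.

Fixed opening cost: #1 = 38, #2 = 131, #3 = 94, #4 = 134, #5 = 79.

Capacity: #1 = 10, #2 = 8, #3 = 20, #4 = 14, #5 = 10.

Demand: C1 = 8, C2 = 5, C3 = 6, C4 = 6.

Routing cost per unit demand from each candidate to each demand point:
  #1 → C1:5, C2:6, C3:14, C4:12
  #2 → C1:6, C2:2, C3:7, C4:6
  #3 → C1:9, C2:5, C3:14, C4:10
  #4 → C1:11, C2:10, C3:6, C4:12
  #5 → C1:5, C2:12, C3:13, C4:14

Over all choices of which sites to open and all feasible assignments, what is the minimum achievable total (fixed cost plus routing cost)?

341

Open {#1, #3}; cheapest assignment that respects the capacities:
  #1 (cap 10, load 8): C1 — cost 8×5 = 40
  #3 (cap 20, load 17): C2, C3, C4 — cost 5×5 + 6×14 + 6×10 = 169
  Shipping 209, fixed 132 → total 341.
  Any other capacity-feasible assignment to {#1, #3} ships for at least 209.
Compare {#3, #5}: its best feasible assignment gives total 382.
Compare {#1, #3, #5}: its best feasible assignment gives total 414.
Every other set of open sites that can feasibly serve all demand totals ≥ 382 even under its best assignment. Minimum: 341.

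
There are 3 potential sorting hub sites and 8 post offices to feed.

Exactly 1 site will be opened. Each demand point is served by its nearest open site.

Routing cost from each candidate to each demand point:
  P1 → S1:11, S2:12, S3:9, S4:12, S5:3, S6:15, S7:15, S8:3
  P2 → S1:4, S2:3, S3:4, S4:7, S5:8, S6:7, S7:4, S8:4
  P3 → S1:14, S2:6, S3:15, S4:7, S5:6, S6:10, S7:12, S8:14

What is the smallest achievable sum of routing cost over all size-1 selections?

Open {P2}.
  S1→P2 4, S2→P2 3, S3→P2 4, S4→P2 7, S5→P2 8, S6→P2 7, S7→P2 4, S8→P2 4  ⇒ total 41.
Compare {P1}: total 80.
Compare {P3}: total 84.

41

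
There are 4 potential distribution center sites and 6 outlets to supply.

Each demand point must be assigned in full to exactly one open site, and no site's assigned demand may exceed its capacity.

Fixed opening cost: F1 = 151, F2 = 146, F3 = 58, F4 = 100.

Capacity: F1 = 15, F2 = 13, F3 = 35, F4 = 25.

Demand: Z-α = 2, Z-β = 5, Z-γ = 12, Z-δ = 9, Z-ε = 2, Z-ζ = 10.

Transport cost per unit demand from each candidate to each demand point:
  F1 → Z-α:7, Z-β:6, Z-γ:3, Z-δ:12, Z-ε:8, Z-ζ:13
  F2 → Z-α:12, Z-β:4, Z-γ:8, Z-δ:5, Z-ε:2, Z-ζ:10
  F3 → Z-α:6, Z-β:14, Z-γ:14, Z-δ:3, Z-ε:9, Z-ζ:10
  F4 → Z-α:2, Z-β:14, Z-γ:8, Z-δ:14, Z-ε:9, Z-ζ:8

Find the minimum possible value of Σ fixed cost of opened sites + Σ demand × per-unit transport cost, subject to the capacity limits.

Open {F3, F4}; cheapest assignment that respects the capacities:
  F3 (cap 35, load 16): Z-β, Z-δ, Z-ε — cost 5×14 + 9×3 + 2×9 = 115
  F4 (cap 25, load 24): Z-α, Z-γ, Z-ζ — cost 2×2 + 12×8 + 10×8 = 180
  Shipping 295, fixed 158 → total 453.
  Any other capacity-feasible assignment to {F3, F4} ships for at least 295.
Compare {F1, F3}: its best feasible assignment gives total 470.
Compare {F2, F3}: its best feasible assignment gives total 527.
Every other set of open sites that can feasibly serve all demand totals ≥ 470 even under its best assignment. Minimum: 453.

453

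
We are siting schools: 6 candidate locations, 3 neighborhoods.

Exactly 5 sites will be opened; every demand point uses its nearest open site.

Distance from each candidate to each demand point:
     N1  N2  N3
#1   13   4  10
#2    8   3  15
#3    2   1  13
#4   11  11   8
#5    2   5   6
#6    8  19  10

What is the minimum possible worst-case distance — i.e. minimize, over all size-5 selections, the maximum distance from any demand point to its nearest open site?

6

Open {#1, #2, #3, #4, #5}.
  Farthest demand point is N3 at distance 6 (to #5); all others are ≤ 6.
With {#1, #2, #3, #5, #6} the worst case is 6.
With {#1, #2, #4, #5, #6} the worst case is 6.
No size-5 selection achieves below 6.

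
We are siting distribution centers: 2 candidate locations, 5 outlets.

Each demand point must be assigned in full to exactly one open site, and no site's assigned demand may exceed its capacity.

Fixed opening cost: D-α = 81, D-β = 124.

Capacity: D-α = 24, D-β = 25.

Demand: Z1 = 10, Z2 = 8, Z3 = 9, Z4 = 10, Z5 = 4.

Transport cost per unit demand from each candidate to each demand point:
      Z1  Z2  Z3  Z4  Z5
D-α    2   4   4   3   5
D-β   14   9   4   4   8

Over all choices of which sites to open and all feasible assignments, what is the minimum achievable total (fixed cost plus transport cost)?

Open {D-α, D-β}; cheapest assignment that respects the capacities:
  D-α (cap 24, load 22): Z1, Z2, Z5 — cost 10×2 + 8×4 + 4×5 = 72
  D-β (cap 25, load 19): Z3, Z4 — cost 9×4 + 10×4 = 76
  Shipping 148, fixed 205 → total 353.
  Any other capacity-feasible assignment to {D-α, D-β} ships for at least 148.
Total demand is 41 and no other set of sites has combined capacity ≥ 41, so {D-α, D-β} is the only feasible choice of open sites. Minimum: 353.

353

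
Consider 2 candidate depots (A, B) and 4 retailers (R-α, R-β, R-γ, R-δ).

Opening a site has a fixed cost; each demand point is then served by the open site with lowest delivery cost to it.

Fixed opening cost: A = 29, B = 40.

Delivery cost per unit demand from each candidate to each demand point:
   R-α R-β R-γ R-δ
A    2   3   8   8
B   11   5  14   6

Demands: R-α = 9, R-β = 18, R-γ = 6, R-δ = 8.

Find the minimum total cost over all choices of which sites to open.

213

Open {A}: assign each demand point to its cheapest open site.
  R-α→A 9×2=18, R-β→A 18×3=54, R-γ→A 6×8=48, R-δ→A 8×8=64
  delivery cost 184, fixed 29 → total 213.
Compare {A, B}: delivery cost 168 + fixed 69 = 237.
Compare {B}: delivery cost 321 + fixed 40 = 361.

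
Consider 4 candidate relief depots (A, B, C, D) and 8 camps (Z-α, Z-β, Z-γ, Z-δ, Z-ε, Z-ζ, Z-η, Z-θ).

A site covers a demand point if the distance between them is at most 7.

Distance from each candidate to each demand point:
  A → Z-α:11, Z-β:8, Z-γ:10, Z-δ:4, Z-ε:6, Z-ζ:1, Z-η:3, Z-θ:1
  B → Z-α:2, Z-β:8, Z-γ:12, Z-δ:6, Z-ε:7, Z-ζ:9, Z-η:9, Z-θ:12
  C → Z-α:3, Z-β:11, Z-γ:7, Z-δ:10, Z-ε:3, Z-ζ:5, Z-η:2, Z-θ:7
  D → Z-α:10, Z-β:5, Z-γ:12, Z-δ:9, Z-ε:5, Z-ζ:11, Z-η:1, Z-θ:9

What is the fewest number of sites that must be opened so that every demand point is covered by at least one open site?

Coverage sets (demand points within 7 of each site):
  A: {Z-δ, Z-ε, Z-ζ, Z-η, Z-θ}
  B: {Z-α, Z-δ, Z-ε}
  C: {Z-α, Z-γ, Z-ε, Z-ζ, Z-η, Z-θ}
  D: {Z-β, Z-ε, Z-η}
No 2 sites suffice: every size-2 union leaves at least one demand point uncovered.
But {A, C, D} covers everything, so the minimum is 3.

3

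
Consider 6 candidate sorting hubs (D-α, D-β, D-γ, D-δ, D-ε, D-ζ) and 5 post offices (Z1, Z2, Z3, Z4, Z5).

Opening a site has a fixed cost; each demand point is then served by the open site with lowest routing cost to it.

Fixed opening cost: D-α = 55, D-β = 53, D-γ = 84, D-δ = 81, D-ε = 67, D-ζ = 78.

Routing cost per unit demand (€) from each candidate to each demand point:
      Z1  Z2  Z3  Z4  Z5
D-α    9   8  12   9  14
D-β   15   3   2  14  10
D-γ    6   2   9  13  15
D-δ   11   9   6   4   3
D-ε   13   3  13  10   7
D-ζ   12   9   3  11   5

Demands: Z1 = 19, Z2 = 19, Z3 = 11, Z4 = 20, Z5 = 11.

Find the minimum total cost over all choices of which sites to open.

Open {D-γ, D-δ}: assign each demand point to its cheapest open site.
  Z1→D-γ 19×6=114, Z2→D-γ 19×2=38, Z3→D-δ 11×6=66, Z4→D-δ 20×4=80, Z5→D-δ 11×3=33
  routing cost 331, fixed 165 → total 496.
Compare {D-β, D-γ, D-δ}: routing cost 287 + fixed 218 = 505.
Compare {D-β, D-δ}: routing cost 401 + fixed 134 = 535.
Compare {D-γ, D-δ, D-ζ}: routing cost 298 + fixed 243 = 541.
All other subsets cost ≥ 505. Minimum total cost: 496.

496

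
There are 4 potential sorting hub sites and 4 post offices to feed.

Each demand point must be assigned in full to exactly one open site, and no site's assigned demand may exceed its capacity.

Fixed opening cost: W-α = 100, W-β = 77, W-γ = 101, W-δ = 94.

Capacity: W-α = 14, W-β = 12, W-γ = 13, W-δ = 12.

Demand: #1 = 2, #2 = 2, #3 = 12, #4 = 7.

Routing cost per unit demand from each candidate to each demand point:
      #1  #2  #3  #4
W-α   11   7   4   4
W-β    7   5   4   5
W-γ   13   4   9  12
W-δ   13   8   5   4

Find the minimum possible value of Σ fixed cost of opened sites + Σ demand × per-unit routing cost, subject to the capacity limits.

Open {W-α, W-β}; cheapest assignment that respects the capacities:
  W-α (cap 14, load 12): #3 — cost 12×4 = 48
  W-β (cap 12, load 11): #1, #2, #4 — cost 2×7 + 2×5 + 7×5 = 59
  Shipping 107, fixed 177 → total 284.
  Any other capacity-feasible assignment to {W-α, W-β} ships for at least 107.
Compare {W-β, W-δ}: its best feasible assignment gives total 289.
Compare {W-α, W-δ}: its best feasible assignment gives total 308.
Every other set of open sites that can feasibly serve all demand totals ≥ 289 even under its best assignment. Minimum: 284.

284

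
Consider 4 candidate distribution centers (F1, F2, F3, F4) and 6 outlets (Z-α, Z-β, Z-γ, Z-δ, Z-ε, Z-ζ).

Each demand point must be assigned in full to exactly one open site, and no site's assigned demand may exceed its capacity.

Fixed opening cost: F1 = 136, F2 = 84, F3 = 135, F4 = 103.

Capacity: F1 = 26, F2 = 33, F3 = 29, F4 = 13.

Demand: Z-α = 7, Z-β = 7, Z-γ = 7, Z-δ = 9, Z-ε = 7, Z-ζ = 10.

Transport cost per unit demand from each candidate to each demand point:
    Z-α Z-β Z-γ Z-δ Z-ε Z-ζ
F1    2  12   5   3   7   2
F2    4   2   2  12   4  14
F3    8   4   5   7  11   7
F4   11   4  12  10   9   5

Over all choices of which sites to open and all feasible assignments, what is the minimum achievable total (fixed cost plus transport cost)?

Open {F1, F2}; cheapest assignment that respects the capacities:
  F1 (cap 26, load 26): Z-α, Z-δ, Z-ζ — cost 7×2 + 9×3 + 10×2 = 61
  F2 (cap 33, load 21): Z-β, Z-γ, Z-ε — cost 7×2 + 7×2 + 7×4 = 56
  Shipping 117, fixed 220 → total 337.
  Any other capacity-feasible assignment to {F1, F2} ships for at least 117.
Compare {F2, F3}: its best feasible assignment gives total 436.
Compare {F1, F2, F4}: its best feasible assignment gives total 440.
Every other set of open sites that can feasibly serve all demand totals ≥ 436 even under its best assignment. Minimum: 337.

337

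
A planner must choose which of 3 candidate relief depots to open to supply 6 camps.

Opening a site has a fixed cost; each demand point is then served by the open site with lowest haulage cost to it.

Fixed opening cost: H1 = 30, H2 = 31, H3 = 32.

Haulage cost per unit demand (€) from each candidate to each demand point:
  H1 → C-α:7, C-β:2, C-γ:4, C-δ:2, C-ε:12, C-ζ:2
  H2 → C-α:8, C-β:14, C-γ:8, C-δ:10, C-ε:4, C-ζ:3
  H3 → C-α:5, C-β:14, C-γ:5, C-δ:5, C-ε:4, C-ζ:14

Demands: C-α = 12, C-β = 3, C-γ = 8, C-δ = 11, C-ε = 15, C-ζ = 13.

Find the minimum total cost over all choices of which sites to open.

Open {H1, H3}: assign each demand point to its cheapest open site.
  C-α→H3 12×5=60, C-β→H1 3×2=6, C-γ→H1 8×4=32, C-δ→H1 11×2=22, C-ε→H3 15×4=60, C-ζ→H1 13×2=26
  haulage cost 206, fixed 62 → total 268.
Compare {H1, H2}: haulage cost 230 + fixed 61 = 291.
Compare {H1, H2, H3}: haulage cost 206 + fixed 93 = 299.
Compare {H2, H3}: haulage cost 296 + fixed 63 = 359.
All other subsets cost ≥ 291. Minimum total cost: 268.

268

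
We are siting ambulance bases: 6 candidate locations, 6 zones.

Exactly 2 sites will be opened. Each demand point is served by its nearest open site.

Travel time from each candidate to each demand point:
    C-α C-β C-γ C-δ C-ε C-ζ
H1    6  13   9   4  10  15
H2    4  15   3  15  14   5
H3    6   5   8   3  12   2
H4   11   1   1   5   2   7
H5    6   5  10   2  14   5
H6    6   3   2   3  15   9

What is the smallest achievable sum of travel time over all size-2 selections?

Open {H3, H4}.
  C-α→H3 6, C-β→H4 1, C-γ→H4 1, C-δ→H3 3, C-ε→H4 2, C-ζ→H3 2  ⇒ total 15.
Compare {H4, H5}: total 17.
Compare {H2, H4}: total 18.
No size-2 selection does better; minimum is 15.

15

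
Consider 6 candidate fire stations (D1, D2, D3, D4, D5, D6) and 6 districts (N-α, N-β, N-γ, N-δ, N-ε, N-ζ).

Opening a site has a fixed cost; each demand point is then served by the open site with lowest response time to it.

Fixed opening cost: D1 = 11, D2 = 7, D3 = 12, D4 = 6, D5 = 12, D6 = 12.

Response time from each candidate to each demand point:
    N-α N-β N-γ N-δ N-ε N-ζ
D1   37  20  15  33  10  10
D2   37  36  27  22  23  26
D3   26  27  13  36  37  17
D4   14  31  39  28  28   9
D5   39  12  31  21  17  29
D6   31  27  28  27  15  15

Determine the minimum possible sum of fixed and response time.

110

Open {D1, D4, D5}: assign each demand point to its cheapest open site.
  N-α→D4 14, N-β→D5 12, N-γ→D1 15, N-δ→D5 21, N-ε→D1 10, N-ζ→D4 9
  response time 81, fixed 29 → total 110.
Compare {D1, D4}: response time 96 + fixed 17 = 113.
Compare {D1, D2, D4}: response time 90 + fixed 24 = 114.
Compare {D3, D4, D5}: response time 86 + fixed 30 = 116.
All other subsets cost ≥ 113. Minimum total cost: 110.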